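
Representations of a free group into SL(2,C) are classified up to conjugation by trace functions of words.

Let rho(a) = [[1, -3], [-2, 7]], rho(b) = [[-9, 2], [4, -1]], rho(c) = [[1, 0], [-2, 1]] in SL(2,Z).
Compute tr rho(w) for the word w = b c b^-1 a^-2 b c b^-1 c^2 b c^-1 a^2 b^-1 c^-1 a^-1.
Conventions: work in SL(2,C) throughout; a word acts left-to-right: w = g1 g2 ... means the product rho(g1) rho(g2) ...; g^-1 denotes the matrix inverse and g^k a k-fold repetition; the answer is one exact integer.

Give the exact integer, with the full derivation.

316362412

rho(b) = [[-9, 2], [4, -1]]
... * rho(c) = [[1, 0], [-2, 1]]  ->  [[-13, 2], [6, -1]]
... * rho(b^-1) = [[-1, -2], [-4, -9]]  ->  [[5, 8], [-2, -3]]
... * rho(a^-1) = [[7, 3], [2, 1]]  ->  [[51, 23], [-20, -9]]
... * rho(a^-1) = [[7, 3], [2, 1]]  ->  [[403, 176], [-158, -69]]
... * rho(b) = [[-9, 2], [4, -1]]  ->  [[-2923, 630], [1146, -247]]
... * rho(c) = [[1, 0], [-2, 1]]  ->  [[-4183, 630], [1640, -247]]
... * rho(b^-1) = [[-1, -2], [-4, -9]]  ->  [[1663, 2696], [-652, -1057]]
... * rho(c) = [[1, 0], [-2, 1]]  ->  [[-3729, 2696], [1462, -1057]]
... * rho(c) = [[1, 0], [-2, 1]]  ->  [[-9121, 2696], [3576, -1057]]
... * rho(b) = [[-9, 2], [4, -1]]  ->  [[92873, -20938], [-36412, 8209]]
... * rho(c^-1) = [[1, 0], [2, 1]]  ->  [[50997, -20938], [-19994, 8209]]
... * rho(a) = [[1, -3], [-2, 7]]  ->  [[92873, -299557], [-36412, 117445]]
... * rho(a) = [[1, -3], [-2, 7]]  ->  [[691987, -2375518], [-271302, 931351]]
... * rho(b^-1) = [[-1, -2], [-4, -9]]  ->  [[8810085, 19995688], [-3454102, -7839555]]
... * rho(c^-1) = [[1, 0], [2, 1]]  ->  [[48801461, 19995688], [-19133212, -7839555]]
... * rho(a^-1) = [[7, 3], [2, 1]]  ->  [[381601603, 166400071], [-149611594, -65239191]]
tr = 381601603 + -65239191 = 316362412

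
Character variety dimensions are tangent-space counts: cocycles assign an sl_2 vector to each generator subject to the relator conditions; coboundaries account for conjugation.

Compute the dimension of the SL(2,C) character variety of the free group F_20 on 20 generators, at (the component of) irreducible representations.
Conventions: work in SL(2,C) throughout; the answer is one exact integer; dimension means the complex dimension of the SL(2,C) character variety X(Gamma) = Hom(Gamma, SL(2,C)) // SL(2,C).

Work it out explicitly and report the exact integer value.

57

The free group F_20: 20 generators, no relators.
Z^1(Gamma, Ad rho) = (sl_2)^20: a cocycle is a free choice of one sl_2 vector per generator, so dim Z^1 = 3*20 = 60.
At an irreducible rho the centralizer of the image in sl_2 is 0, so the coboundary map sl_2 -> Z^1 is injective: dim B^1 = 3.
dim X = dim H^1 = dim Z^1 - dim B^1 = 60 - 3 = 57.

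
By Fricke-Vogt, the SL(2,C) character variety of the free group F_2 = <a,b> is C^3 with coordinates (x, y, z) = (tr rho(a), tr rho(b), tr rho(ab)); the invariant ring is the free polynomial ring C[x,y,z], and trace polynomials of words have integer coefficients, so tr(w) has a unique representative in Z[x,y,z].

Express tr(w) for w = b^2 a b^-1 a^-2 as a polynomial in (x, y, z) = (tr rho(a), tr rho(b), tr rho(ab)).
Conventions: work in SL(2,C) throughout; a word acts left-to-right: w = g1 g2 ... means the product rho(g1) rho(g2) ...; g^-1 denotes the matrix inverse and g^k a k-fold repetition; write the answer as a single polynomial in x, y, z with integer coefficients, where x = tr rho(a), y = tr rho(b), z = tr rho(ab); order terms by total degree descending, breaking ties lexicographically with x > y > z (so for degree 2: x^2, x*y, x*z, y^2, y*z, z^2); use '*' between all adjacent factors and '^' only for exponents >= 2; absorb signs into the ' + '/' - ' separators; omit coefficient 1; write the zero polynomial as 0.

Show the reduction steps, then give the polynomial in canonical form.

tr(b^2) = tr(b) * tr(b) - tr(1)   [square of b] = y^2 - 2
tr(a b^2) = tr(b) * tr(a b) - tr(a)   [square of b] = y*z - x
tr(b^2 a b) = tr(b) * tr(a b^2) - tr(a b)   [square of b] = y^2*z - x*y - z
tr(a b a b) = tr(b a) * tr(b a) - tr(1)   [split at a repeated b] = z^2 - 2
tr(a b a) = tr(a) * tr(b a) - tr(b)   [square of a] = x*z - y
tr(b^2 a b a) = tr(b) * tr(a b a b) - tr(a b a)   [square of b] = y*z^2 - x*z - y
tr(a^-1 b^2 a b) = tr(b^2 a b) * tr(a) - tr(b^2 a b a)   [inverse elimination on a] = x*y^2*z - x^2*y - y*z^2 + y
tr(a^-1 b^2 a b^-1) = tr(a^-1 b^2 a) * tr(b) - tr(a^-1 b^2 a b)   [inverse elimination on b] = -x*y^2*z + x^2*y + y^3 + y*z^2 - 3*y
tr(b^2 a b^-1 a^-2) = tr(a^-1 b^2 a b^-1) * tr(a) - tr(a^-1 b^2 a b^-1 a)   [inverse elimination on a] = -x^2*y^2*z + x^3*y + x*y^3 + x*y*z^2 - 3*x*y - z

-x^2*y^2*z + x^3*y + x*y^3 + x*y*z^2 - 3*x*y - z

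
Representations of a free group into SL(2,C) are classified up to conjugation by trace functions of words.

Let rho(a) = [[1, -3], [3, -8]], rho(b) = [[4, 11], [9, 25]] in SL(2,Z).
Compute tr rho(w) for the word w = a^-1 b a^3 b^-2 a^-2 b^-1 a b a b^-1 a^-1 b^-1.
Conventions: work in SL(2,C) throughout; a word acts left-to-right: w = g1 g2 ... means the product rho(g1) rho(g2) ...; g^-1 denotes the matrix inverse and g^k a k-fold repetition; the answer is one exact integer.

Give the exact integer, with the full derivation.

863348655310787

rho(a^-1) = [[-8, 3], [-3, 1]]
... * rho(b) = [[4, 11], [9, 25]]  ->  [[-5, -13], [-3, -8]]
... * rho(a) = [[1, -3], [3, -8]]  ->  [[-44, 119], [-27, 73]]
... * rho(a) = [[1, -3], [3, -8]]  ->  [[313, -820], [192, -503]]
... * rho(a) = [[1, -3], [3, -8]]  ->  [[-2147, 5621], [-1317, 3448]]
... * rho(b^-1) = [[25, -11], [-9, 4]]  ->  [[-104264, 46101], [-63957, 28279]]
... * rho(b^-1) = [[25, -11], [-9, 4]]  ->  [[-3021509, 1331308], [-1853436, 816643]]
... * rho(a^-1) = [[-8, 3], [-3, 1]]  ->  [[20178148, -7733219], [12377559, -4743665]]
... * rho(a^-1) = [[-8, 3], [-3, 1]]  ->  [[-138225527, 52801225], [-84789477, 32389012]]
... * rho(b^-1) = [[25, -11], [-9, 4]]  ->  [[-3930849200, 1731685697], [-2411238033, 1062240295]]
... * rho(a) = [[1, -3], [3, -8]]  ->  [[1264207891, -2060937976], [775482852, -1264208261]]
... * rho(b) = [[4, 11], [9, 25]]  ->  [[-13491610220, -37617162599], [-8275942941, -23074895153]]
... * rho(a) = [[1, -3], [3, -8]]  ->  [[-126343098017, 341412131452], [-77500628400, 209426990047]]
... * rho(b^-1) = [[25, -11], [-9, 4]]  ->  [[-6231286633493, 2755422603995], [-3822358620423, 1690214872588]]
... * rho(a^-1) = [[-8, 3], [-3, 1]]  ->  [[41584025255959, -15938437296484], [25508224345620, -9776860988681]]
... * rho(b^-1) = [[25, -11], [-9, 4]]  ->  [[1183046567067331, -521178027001485], [725697357538629, -319697911756544]]
tr = 1183046567067331 + -319697911756544 = 863348655310787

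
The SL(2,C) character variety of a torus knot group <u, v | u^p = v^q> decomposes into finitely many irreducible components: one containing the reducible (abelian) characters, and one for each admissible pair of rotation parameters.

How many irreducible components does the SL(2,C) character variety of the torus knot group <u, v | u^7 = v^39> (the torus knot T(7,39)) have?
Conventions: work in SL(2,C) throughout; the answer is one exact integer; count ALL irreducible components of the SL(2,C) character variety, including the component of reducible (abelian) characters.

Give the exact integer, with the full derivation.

Gamma = < u, v | u^7 = v^39 > (torus knot T(7,39)); the central element u^7 = v^39 acts as +I or -I in any irreducible SL(2,C) representation.
This locks tr(u) to 2*cos(pi*alpha/7), alpha in 1..6, and tr(v) to 2*cos(pi*beta/39), beta in 1..38, on each component of irreducible characters.
u^7 = (-1)^alpha I and v^39 = (-1)^beta I must agree, so alpha and beta have equal parity.
Enumerate parity-matched pairs: 3*19 odd-odd plus 3*19 even-even gives 114.
That is 114 components of irreducible characters, and with the reducible (abelian) component the total is 115.

115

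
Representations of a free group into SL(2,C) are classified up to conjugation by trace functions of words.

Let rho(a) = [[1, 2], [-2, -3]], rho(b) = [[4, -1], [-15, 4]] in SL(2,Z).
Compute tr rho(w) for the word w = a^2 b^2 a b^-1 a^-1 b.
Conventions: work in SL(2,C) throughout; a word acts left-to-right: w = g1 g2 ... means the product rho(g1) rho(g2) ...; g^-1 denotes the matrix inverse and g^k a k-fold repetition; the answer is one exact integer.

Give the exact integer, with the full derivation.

399566

rho(a) = [[1, 2], [-2, -3]]
... * rho(a) = [[1, 2], [-2, -3]]  ->  [[-3, -4], [4, 5]]
... * rho(b) = [[4, -1], [-15, 4]]  ->  [[48, -13], [-59, 16]]
... * rho(b) = [[4, -1], [-15, 4]]  ->  [[387, -100], [-476, 123]]
... * rho(a) = [[1, 2], [-2, -3]]  ->  [[587, 1074], [-722, -1321]]
... * rho(b^-1) = [[4, 1], [15, 4]]  ->  [[18458, 4883], [-22703, -6006]]
... * rho(a^-1) = [[-3, -2], [2, 1]]  ->  [[-45608, -32033], [56097, 39400]]
... * rho(b) = [[4, -1], [-15, 4]]  ->  [[298063, -82524], [-366612, 101503]]
tr = 298063 + 101503 = 399566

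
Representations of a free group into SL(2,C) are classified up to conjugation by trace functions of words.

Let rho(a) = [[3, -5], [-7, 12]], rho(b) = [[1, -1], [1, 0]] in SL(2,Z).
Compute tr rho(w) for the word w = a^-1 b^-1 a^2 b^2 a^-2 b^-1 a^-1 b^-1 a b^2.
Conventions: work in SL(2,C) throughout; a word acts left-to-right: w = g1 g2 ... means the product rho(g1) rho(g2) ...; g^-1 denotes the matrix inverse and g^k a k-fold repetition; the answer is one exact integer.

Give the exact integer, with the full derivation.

rho(a^-1) = [[12, 5], [7, 3]]
... * rho(b^-1) = [[0, 1], [-1, 1]]  ->  [[-5, 17], [-3, 10]]
... * rho(a) = [[3, -5], [-7, 12]]  ->  [[-134, 229], [-79, 135]]
... * rho(a) = [[3, -5], [-7, 12]]  ->  [[-2005, 3418], [-1182, 2015]]
... * rho(b) = [[1, -1], [1, 0]]  ->  [[1413, 2005], [833, 1182]]
... * rho(b) = [[1, -1], [1, 0]]  ->  [[3418, -1413], [2015, -833]]
... * rho(a^-1) = [[12, 5], [7, 3]]  ->  [[31125, 12851], [18349, 7576]]
... * rho(a^-1) = [[12, 5], [7, 3]]  ->  [[463457, 194178], [273220, 114473]]
... * rho(b^-1) = [[0, 1], [-1, 1]]  ->  [[-194178, 657635], [-114473, 387693]]
... * rho(a^-1) = [[12, 5], [7, 3]]  ->  [[2273309, 1002015], [1340175, 590714]]
... * rho(b^-1) = [[0, 1], [-1, 1]]  ->  [[-1002015, 3275324], [-590714, 1930889]]
... * rho(a) = [[3, -5], [-7, 12]]  ->  [[-25933313, 44313963], [-15288365, 26124238]]
... * rho(b) = [[1, -1], [1, 0]]  ->  [[18380650, 25933313], [10835873, 15288365]]
... * rho(b) = [[1, -1], [1, 0]]  ->  [[44313963, -18380650], [26124238, -10835873]]
tr = 44313963 + -10835873 = 33478090

33478090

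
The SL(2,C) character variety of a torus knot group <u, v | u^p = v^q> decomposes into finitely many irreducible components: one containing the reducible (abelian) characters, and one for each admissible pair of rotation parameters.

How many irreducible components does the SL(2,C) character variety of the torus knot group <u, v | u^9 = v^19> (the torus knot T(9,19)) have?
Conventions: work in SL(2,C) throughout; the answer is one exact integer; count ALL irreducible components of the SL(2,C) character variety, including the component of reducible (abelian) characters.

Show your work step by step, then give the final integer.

73

Gamma = < u, v | u^9 = v^19 > (torus knot T(9,19)); the central element u^9 = v^19 acts as +I or -I in any irreducible SL(2,C) representation.
So on each irreducible component the traces are pinned: tr(u) = 2*cos(pi*alpha/9) with 1 <= alpha <= 8, tr(v) = 2*cos(pi*beta/19) with 1 <= beta <= 18.
u^9 = (-1)^alpha I and v^19 = (-1)^beta I must agree, so alpha and beta have equal parity.
count pairs: odd alpha (4 choices) x odd beta (9), plus even alpha (4) x even beta (9): 4*9 + 4*9 = 72.
Total: 72 irreducible-character components + 1 reducible (abelian) component = 73.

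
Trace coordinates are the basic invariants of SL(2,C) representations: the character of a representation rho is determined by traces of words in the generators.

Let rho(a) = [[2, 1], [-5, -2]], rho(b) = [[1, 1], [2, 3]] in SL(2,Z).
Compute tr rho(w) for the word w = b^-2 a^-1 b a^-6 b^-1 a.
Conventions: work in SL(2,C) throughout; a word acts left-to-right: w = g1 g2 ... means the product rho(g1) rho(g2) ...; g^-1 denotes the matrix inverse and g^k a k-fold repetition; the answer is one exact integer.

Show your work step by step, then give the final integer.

-14

rho(b^-1) = [[3, -1], [-2, 1]]
... * rho(b^-1) = [[3, -1], [-2, 1]]  ->  [[11, -4], [-8, 3]]
... * rho(a^-1) = [[-2, -1], [5, 2]]  ->  [[-42, -19], [31, 14]]
... * rho(b) = [[1, 1], [2, 3]]  ->  [[-80, -99], [59, 73]]
... * rho(a^-1) = [[-2, -1], [5, 2]]  ->  [[-335, -118], [247, 87]]
... * rho(a^-1) = [[-2, -1], [5, 2]]  ->  [[80, 99], [-59, -73]]
... * rho(a^-1) = [[-2, -1], [5, 2]]  ->  [[335, 118], [-247, -87]]
... * rho(a^-1) = [[-2, -1], [5, 2]]  ->  [[-80, -99], [59, 73]]
... * rho(a^-1) = [[-2, -1], [5, 2]]  ->  [[-335, -118], [247, 87]]
... * rho(a^-1) = [[-2, -1], [5, 2]]  ->  [[80, 99], [-59, -73]]
... * rho(b^-1) = [[3, -1], [-2, 1]]  ->  [[42, 19], [-31, -14]]
... * rho(a) = [[2, 1], [-5, -2]]  ->  [[-11, 4], [8, -3]]
tr = -11 + -3 = -14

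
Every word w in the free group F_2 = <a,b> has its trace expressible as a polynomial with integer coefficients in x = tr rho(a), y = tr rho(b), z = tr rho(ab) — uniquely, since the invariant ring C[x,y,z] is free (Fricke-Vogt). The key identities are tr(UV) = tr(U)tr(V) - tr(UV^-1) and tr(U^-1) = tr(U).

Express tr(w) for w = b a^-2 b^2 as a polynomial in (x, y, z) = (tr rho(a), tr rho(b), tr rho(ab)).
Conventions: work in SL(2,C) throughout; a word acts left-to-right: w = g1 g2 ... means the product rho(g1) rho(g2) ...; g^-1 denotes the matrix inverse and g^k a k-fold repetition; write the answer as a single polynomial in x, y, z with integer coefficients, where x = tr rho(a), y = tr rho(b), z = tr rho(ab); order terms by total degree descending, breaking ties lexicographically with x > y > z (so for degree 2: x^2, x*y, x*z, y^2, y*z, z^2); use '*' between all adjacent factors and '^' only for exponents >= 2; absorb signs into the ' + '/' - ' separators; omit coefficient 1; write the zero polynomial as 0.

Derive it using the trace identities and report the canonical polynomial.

x^2*y^3 - x*y^2*z - 2*x^2*y - y^3 + x*z + 3*y

so tr(b^2) = tr(b) * tr(b) - tr(1) = y^2 - 2
tr(b^3) = tr(b) * tr(b^2) - tr(b) = y^3 - 3*y
tr(a b^2) = tr(b) * tr(a b) - tr(a) = y*z - x
tr(b^3 a) = tr(b) * tr(a b^2) - tr(a b) = y^2*z - x*y - z
so tr(a^-1 b^3) = tr(b^3) * tr(a) - tr(b^3 a) = x*y^3 - y^2*z - 2*x*y + z
tr(b a^-2 b^2) = tr(a^-1 b^3) * tr(a) - tr(a^-1 b^3 a) = x^2*y^3 - x*y^2*z - 2*x^2*y - y^3 + x*z + 3*y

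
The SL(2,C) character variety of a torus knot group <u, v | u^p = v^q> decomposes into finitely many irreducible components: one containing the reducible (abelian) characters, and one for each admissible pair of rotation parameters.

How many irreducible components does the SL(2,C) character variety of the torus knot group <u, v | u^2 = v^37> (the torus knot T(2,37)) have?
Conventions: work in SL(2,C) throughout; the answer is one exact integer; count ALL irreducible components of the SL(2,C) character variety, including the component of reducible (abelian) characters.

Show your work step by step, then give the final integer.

19

Gamma = < u, v | u^2 = v^37 > (torus knot T(2,37)); the central element u^2 = v^37 acts as +I or -I in any irreducible SL(2,C) representation.
On an irreducible component, tr(u) is locked at 2*cos(pi*alpha/2) for some alpha in 1..1, and tr(v) at 2*cos(pi*beta/37) for some beta in 1..36.
Consistency of u^2 = (-1)^alpha I with v^37 = (-1)^beta I forces alpha = beta (mod 2).
Counting: 1 odd alphas x 18 odd betas + 0 even alphas x 18 even betas = 18 + 0 = 18.
Total: 18 irreducible-character components + 1 reducible (abelian) component = 19.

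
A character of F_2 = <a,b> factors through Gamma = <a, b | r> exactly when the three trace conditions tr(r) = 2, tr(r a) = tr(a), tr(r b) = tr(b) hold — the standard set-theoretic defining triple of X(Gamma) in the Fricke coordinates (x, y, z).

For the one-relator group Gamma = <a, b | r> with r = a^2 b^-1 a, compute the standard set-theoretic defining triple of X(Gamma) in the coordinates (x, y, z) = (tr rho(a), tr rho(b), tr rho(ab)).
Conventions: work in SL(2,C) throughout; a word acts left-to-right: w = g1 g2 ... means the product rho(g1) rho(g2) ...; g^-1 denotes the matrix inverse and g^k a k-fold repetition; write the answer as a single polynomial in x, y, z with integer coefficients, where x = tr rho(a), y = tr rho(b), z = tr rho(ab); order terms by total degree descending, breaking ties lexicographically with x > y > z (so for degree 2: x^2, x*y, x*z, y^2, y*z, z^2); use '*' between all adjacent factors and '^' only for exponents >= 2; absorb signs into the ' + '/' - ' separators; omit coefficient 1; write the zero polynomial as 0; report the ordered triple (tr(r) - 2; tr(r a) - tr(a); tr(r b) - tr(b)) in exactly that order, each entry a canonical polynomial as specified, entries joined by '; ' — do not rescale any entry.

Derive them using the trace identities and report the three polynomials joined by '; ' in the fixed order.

use: trace(a^2) = trace(a) * trace(a) - trace(1)   [square of a] = x^2 - 2
trace(a^3) = trace(a) * trace(a^2) - trace(a)   [square of a] = x^3 - 3*x
trace(a b a) = trace(a) * trace(b a) - trace(b)   [square of a] = x*z - y
trace(a^3 b) = trace(a) * trace(a b a) - trace(a b)   [square of a] = x^2*z - x*y - z
apply: trace(a^2 b^-1 a) = trace(a^3) * trace(b) - trace(a^3 b)   [inverse elimination on b] = x^3*y - x^2*z - 2*x*y + z
use: trace(a^4) = trace(a) * trace(a^3) - trace(a^2)   [square of a] = x^4 - 4*x^2 + 2
use: trace(a^4 b) = trace(a) * trace(b a^3) - trace(b a^2)   [square of a] = x^3*z - x^2*y - 2*x*z + y
use: trace(a^2 b^-1 a^2) = trace(a^4) * trace(b) - trace(a^4 b)   [inverse elimination on b] = x^4*y - x^3*z - 3*x^2*y + 2*x*z + y
use: trace(b a b a) = trace(b a) * trace(b a) - trace(1) = z^2 - 2
apply: trace(b a b) = trace(b) * trace(a b) - trace(a) = y*z - x
trace(a b a^2 b) = trace(a) * trace(b a b a) - trace(b a b) = x*z^2 - y*z - x
use: trace(a^2 b^-1 a b) = trace(a b a^2) * trace(b) - trace(a b a^2 b) = x^2*y*z - x*y^2 - x*z^2 + x
assemble the triple (trace(r) - 2; trace(r a) - x; trace(r b) - y)

x^3*y - x^2*z - 2*x*y + z - 2; x^4*y - x^3*z - 3*x^2*y + 2*x*z - x + y; x^2*y*z - x*y^2 - x*z^2 + x - y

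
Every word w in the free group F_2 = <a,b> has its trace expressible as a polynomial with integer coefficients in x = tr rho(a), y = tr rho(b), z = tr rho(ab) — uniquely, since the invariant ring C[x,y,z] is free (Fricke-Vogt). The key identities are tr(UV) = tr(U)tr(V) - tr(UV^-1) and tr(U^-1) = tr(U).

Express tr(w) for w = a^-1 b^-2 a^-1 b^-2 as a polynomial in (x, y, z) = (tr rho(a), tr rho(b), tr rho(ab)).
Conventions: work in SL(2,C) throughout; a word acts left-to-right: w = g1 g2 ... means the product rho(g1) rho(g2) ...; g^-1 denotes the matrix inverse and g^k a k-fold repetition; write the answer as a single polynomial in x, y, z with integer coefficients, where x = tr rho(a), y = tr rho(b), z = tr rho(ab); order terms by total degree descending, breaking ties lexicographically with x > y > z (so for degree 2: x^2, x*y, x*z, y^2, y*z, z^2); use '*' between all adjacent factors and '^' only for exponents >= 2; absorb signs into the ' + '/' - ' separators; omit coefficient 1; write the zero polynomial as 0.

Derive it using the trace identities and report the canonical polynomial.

y^2*z^2 - 2*x*y*z + x^2 - 2

use: tr(a^-1) = tr(a) = x
apply: tr(a^-1 b) = tr(b)*tr(a) - tr(b a) = x*y - z
apply: tr(b^-1 a^-1) = tr(a^-1)*tr(b) - tr(a^-1 b) = z
apply: tr(b^-1 a^-1 b^-1) = tr(b^-1 a^-1)*tr(b) - tr(b^-1 a^-1 b) = y*z - x
apply: tr(b^-3 a^-1) = tr(b^-1 a^-1 b^-1)*tr(b) - tr(b^-1 a^-1) = y^2*z - x*y - z
tr(b^-2 a^-1 b^-2) = tr(b^-3 a^-1)*tr(b) - tr(b^-3 a^-1 b) = y^3*z - x*y^2 - 2*y*z + x
use: tr(a b^-2) = tr(b^-1 a)*tr(b) - tr(b^-1 a b) = x*y^2 - y*z - x
tr(a b^-3) = tr(a b^-2)*tr(b) - tr(a b^-1) = x*y^3 - y^2*z - 2*x*y + z
use: tr(b^-2 a b^-2) = tr(a b^-3)*tr(b) - tr(a b^-2) = x*y^4 - y^3*z - 3*x*y^2 + 2*y*z + x
tr(a^2) = tr(a)*tr(a) - tr(1) = x^2 - 2
tr(a^2 b) = tr(a)*tr(b a) - tr(b) = x*z - y
apply: tr(a^2 b^-1) = tr(a^2)*tr(b) - tr(a^2 b) = x^2*y - x*z - y
use: tr(a b^-2 a) = tr(a^2 b^-1)*tr(b) - tr(a^2) = x^2*y^2 - x*y*z - x^2 - y^2 + 2
tr(a b a b) = tr(b a)*tr(b a) - tr(1) = z^2 - 2
use: tr(b^-1 a b a) = tr(a b a)*tr(b) - tr(a b a b) = x*y*z - y^2 - z^2 + 2
tr(a b^-2 a b) = tr(b^-1 a b a)*tr(b) - tr(b^-1 a b a b) = x*y^2*z - y^3 - y*z^2 - x*z + 3*y
use: tr(b^-1 a b^-2 a) = tr(a b^-2 a)*tr(b) - tr(a b^-2 a b) = x^2*y^3 - 2*x*y^2*z - x^2*y + y*z^2 + x*z - y
tr(b^-2 a b^-2 a) = tr(b^-1 a b^-2 a)*tr(b) - tr(b^-1 a b^-2 a b) = x^2*y^4 - 2*x*y^3*z - 2*x^2*y^2 + y^2*z^2 + 2*x*y*z + x^2 - 2
use: tr(b^-2 a^-1 b^-2 a) = tr(b^-2 a b^-2)*tr(a) - tr(b^-2 a b^-2 a) = x*y^3*z - x^2*y^2 - y^2*z^2 + 2
tr(a^-1 b^-2 a^-1 b^-2) = tr(b^-2 a^-1 b^-2)*tr(a) - tr(b^-2 a^-1 b^-2 a) = y^2*z^2 - 2*x*y*z + x^2 - 2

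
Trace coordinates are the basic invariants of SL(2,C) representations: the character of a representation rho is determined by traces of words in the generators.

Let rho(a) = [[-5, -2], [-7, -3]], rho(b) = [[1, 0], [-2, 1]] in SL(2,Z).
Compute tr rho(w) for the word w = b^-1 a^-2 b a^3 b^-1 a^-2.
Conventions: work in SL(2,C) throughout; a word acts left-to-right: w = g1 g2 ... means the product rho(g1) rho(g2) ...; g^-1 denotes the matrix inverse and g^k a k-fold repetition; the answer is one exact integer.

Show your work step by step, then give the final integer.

-241924

rho(b^-1) = [[1, 0], [2, 1]]
... * rho(a^-1) = [[-3, 2], [7, -5]]  ->  [[-3, 2], [1, -1]]
... * rho(a^-1) = [[-3, 2], [7, -5]]  ->  [[23, -16], [-10, 7]]
... * rho(b) = [[1, 0], [-2, 1]]  ->  [[55, -16], [-24, 7]]
... * rho(a) = [[-5, -2], [-7, -3]]  ->  [[-163, -62], [71, 27]]
... * rho(a) = [[-5, -2], [-7, -3]]  ->  [[1249, 512], [-544, -223]]
... * rho(a) = [[-5, -2], [-7, -3]]  ->  [[-9829, -4034], [4281, 1757]]
... * rho(b^-1) = [[1, 0], [2, 1]]  ->  [[-17897, -4034], [7795, 1757]]
... * rho(a^-1) = [[-3, 2], [7, -5]]  ->  [[25453, -15624], [-11086, 6805]]
... * rho(a^-1) = [[-3, 2], [7, -5]]  ->  [[-185727, 129026], [80893, -56197]]
tr = -185727 + -56197 = -241924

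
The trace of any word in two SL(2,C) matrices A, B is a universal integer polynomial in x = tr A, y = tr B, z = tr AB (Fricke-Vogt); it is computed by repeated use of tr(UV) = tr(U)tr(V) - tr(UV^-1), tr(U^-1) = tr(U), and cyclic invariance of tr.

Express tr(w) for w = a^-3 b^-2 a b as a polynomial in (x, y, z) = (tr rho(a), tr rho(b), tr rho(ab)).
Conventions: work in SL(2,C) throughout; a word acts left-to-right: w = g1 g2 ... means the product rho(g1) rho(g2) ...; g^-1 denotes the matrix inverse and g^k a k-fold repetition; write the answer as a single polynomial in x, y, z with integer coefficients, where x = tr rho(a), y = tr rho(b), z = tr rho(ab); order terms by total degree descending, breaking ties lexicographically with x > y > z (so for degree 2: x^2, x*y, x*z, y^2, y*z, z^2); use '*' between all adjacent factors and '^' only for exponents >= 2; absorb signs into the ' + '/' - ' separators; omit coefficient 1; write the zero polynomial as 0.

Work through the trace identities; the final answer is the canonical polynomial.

so trace(b^-1 a) = trace(a) * trace(b) - trace(a b) = x*y - z
reduce: trace(a b a) = trace(a) * trace(b a) - trace(b) = x*z - y
reduce: trace(a b a b) = trace(a b) * trace(a b) - trace(1)   [split at repeated a] = z^2 - 2
so trace(a b a b^-1) = trace(a b a) * trace(b) - trace(a b a b) = x*y*z - y^2 - z^2 + 2
trace(b^-2 a b a) = trace(a b a b^-1) * trace(b) - trace(a b a) = x*y^2*z - y^3 - y*z^2 - x*z + 3*y
trace(a^-1 b^-2 a b) = trace(b^-2 a b) * trace(a) - trace(b^-2 a b a) = -x*y^2*z + x^2*y + y^3 + y*z^2 - 3*y
so trace(b^-2 a b a^-2) = trace(a^-1 b^-2 a b) * trace(a) - trace(a^-1 b^-2 a b a) = -x^2*y^2*z + x^3*y + x*y^3 + x*y*z^2 - 4*x*y + z
so trace(a^-3 b^-2 a b) = trace(b^-2 a b a^-2) * trace(a) - trace(b^-2 a b a^-1) = -x^3*y^2*z + x^4*y + x^2*y^3 + x^2*y*z^2 + x*y^2*z - 5*x^2*y - y^3 - y*z^2 + x*z + 3*y

-x^3*y^2*z + x^4*y + x^2*y^3 + x^2*y*z^2 + x*y^2*z - 5*x^2*y - y^3 - y*z^2 + x*z + 3*y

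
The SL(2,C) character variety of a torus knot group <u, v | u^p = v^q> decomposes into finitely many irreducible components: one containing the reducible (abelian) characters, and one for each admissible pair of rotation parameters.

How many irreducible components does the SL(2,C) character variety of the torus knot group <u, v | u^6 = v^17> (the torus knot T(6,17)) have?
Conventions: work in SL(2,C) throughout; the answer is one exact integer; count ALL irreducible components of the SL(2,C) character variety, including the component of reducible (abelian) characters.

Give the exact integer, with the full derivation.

In the torus knot group T(6,17), u^6 = v^17 is central, so an irreducible representation sends it to +I or -I (Schur).
On an irreducible component, tr(u) is locked at 2*cos(pi*alpha/6) for some alpha in 1..5, and tr(v) at 2*cos(pi*beta/17) for some beta in 1..16.
Consistency of u^6 = (-1)^alpha I with v^17 = (-1)^beta I forces alpha = beta (mod 2).
Enumerate parity-matched pairs: 3*8 odd-odd plus 2*8 even-even gives 40.
That is 40 components of irreducible characters, and with the reducible (abelian) component the total is 41.

41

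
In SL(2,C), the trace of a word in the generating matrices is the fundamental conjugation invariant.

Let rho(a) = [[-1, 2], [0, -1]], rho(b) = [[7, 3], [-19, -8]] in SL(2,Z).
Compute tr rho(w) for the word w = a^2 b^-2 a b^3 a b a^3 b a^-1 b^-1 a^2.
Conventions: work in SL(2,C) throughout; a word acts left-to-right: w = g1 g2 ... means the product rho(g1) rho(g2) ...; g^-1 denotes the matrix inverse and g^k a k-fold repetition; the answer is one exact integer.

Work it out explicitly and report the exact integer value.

rho(a) = [[-1, 2], [0, -1]]
... * rho(a) = [[-1, 2], [0, -1]]  ->  [[1, -4], [0, 1]]
... * rho(b^-1) = [[-8, -3], [19, 7]]  ->  [[-84, -31], [19, 7]]
... * rho(b^-1) = [[-8, -3], [19, 7]]  ->  [[83, 35], [-19, -8]]
... * rho(a) = [[-1, 2], [0, -1]]  ->  [[-83, 131], [19, -30]]
... * rho(b) = [[7, 3], [-19, -8]]  ->  [[-3070, -1297], [703, 297]]
... * rho(b) = [[7, 3], [-19, -8]]  ->  [[3153, 1166], [-722, -267]]
... * rho(b) = [[7, 3], [-19, -8]]  ->  [[-83, 131], [19, -30]]
... * rho(a) = [[-1, 2], [0, -1]]  ->  [[83, -297], [-19, 68]]
... * rho(b) = [[7, 3], [-19, -8]]  ->  [[6224, 2625], [-1425, -601]]
... * rho(a) = [[-1, 2], [0, -1]]  ->  [[-6224, 9823], [1425, -2249]]
... * rho(a) = [[-1, 2], [0, -1]]  ->  [[6224, -22271], [-1425, 5099]]
... * rho(a) = [[-1, 2], [0, -1]]  ->  [[-6224, 34719], [1425, -7949]]
... * rho(b) = [[7, 3], [-19, -8]]  ->  [[-703229, -296424], [161006, 67867]]
... * rho(a^-1) = [[-1, -2], [0, -1]]  ->  [[703229, 1702882], [-161006, -389879]]
... * rho(b^-1) = [[-8, -3], [19, 7]]  ->  [[26728926, 9810487], [-6119653, -2246135]]
... * rho(a) = [[-1, 2], [0, -1]]  ->  [[-26728926, 43647365], [6119653, -9993171]]
... * rho(a) = [[-1, 2], [0, -1]]  ->  [[26728926, -97105217], [-6119653, 22232477]]
tr = 26728926 + 22232477 = 48961403

48961403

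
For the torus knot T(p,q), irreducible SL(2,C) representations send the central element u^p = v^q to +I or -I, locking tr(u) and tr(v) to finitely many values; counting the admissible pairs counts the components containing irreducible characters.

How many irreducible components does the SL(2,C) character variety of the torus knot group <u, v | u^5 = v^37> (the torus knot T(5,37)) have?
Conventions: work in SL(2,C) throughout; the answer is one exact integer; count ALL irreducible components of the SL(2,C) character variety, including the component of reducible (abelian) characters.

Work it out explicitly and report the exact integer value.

For T(5,37): irreducibility forces the central element u^5 = v^37 to one of +I, -I.
This locks tr(u) to 2*cos(pi*alpha/5), alpha in 1..4, and tr(v) to 2*cos(pi*beta/37), beta in 1..36, on each component of irreducible characters.
The two central values (-1)^alpha I and (-1)^beta I must be the same matrix, so alpha and beta share a parity.
count pairs: odd alpha (2 choices) x odd beta (18), plus even alpha (2) x even beta (18): 2*18 + 2*18 = 72.
Total: 72 irreducible-character components + 1 reducible (abelian) component = 73.

73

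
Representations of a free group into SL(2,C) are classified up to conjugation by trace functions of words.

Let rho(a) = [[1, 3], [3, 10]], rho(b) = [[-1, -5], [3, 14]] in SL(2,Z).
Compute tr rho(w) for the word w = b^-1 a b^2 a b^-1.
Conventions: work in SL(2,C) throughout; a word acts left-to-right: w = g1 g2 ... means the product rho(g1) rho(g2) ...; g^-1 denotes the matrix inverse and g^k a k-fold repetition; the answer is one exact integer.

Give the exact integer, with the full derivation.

176555

rho(b^-1) = [[14, 5], [-3, -1]]
... * rho(a) = [[1, 3], [3, 10]]  ->  [[29, 92], [-6, -19]]
... * rho(b) = [[-1, -5], [3, 14]]  ->  [[247, 1143], [-51, -236]]
... * rho(b) = [[-1, -5], [3, 14]]  ->  [[3182, 14767], [-657, -3049]]
... * rho(a) = [[1, 3], [3, 10]]  ->  [[47483, 157216], [-9804, -32461]]
... * rho(b^-1) = [[14, 5], [-3, -1]]  ->  [[193114, 80199], [-39873, -16559]]
tr = 193114 + -16559 = 176555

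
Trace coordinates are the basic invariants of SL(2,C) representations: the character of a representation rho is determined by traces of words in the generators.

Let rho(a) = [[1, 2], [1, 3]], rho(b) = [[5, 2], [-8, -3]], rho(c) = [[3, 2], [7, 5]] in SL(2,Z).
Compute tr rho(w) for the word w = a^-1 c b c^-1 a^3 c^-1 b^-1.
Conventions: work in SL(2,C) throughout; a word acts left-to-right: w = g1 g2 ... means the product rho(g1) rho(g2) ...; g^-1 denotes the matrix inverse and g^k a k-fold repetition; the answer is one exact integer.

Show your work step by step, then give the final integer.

6144

rho(a^-1) = [[3, -2], [-1, 1]]
... * rho(c) = [[3, 2], [7, 5]]  ->  [[-5, -4], [4, 3]]
... * rho(b) = [[5, 2], [-8, -3]]  ->  [[7, 2], [-4, -1]]
... * rho(c^-1) = [[5, -2], [-7, 3]]  ->  [[21, -8], [-13, 5]]
... * rho(a) = [[1, 2], [1, 3]]  ->  [[13, 18], [-8, -11]]
... * rho(a) = [[1, 2], [1, 3]]  ->  [[31, 80], [-19, -49]]
... * rho(a) = [[1, 2], [1, 3]]  ->  [[111, 302], [-68, -185]]
... * rho(c^-1) = [[5, -2], [-7, 3]]  ->  [[-1559, 684], [955, -419]]
... * rho(b^-1) = [[-3, -2], [8, 5]]  ->  [[10149, 6538], [-6217, -4005]]
tr = 10149 + -4005 = 6144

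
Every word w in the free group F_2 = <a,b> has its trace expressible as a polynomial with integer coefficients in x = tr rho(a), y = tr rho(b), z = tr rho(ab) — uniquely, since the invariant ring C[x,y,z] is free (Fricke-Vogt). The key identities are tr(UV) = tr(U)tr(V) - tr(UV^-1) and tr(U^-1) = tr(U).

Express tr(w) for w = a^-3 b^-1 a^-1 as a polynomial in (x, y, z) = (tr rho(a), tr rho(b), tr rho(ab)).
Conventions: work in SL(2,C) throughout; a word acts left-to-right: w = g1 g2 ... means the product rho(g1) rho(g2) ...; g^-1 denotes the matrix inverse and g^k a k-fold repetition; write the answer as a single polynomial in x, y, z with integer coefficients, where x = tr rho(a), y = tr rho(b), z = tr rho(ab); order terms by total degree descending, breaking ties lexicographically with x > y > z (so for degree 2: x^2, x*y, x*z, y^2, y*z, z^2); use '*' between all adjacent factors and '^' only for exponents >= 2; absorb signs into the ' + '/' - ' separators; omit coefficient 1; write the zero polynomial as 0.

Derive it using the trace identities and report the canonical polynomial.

trace(b^-1) = trace(b) = y
trace(b^-1 a) = trace(a) trace(b) - trace(a b)   [inverse elimination on b] = x*y - z
trace(a^-1 b^-1) = trace(b^-1) trace(a) - trace(b^-1 a)   [inverse elimination on a] = z
trace(a^-1 b^-1 a^-1) = trace(a^-1 b^-1) trace(a) - trace(a^-1 b^-1 a)   [inverse elimination on a] = x*z - y
trace(a^-2 b^-1 a^-1) = trace(a^-1 b^-1 a^-1) trace(a) - trace(a^-1 b^-1)   [inverse elimination on a] = x^2*z - x*y - z
trace(a^-3 b^-1 a^-1) = trace(a^-2 b^-1 a^-1) trace(a) - trace(a^-2 b^-1)   [inverse elimination on a] = x^3*z - x^2*y - 2*x*z + y

x^3*z - x^2*y - 2*x*z + y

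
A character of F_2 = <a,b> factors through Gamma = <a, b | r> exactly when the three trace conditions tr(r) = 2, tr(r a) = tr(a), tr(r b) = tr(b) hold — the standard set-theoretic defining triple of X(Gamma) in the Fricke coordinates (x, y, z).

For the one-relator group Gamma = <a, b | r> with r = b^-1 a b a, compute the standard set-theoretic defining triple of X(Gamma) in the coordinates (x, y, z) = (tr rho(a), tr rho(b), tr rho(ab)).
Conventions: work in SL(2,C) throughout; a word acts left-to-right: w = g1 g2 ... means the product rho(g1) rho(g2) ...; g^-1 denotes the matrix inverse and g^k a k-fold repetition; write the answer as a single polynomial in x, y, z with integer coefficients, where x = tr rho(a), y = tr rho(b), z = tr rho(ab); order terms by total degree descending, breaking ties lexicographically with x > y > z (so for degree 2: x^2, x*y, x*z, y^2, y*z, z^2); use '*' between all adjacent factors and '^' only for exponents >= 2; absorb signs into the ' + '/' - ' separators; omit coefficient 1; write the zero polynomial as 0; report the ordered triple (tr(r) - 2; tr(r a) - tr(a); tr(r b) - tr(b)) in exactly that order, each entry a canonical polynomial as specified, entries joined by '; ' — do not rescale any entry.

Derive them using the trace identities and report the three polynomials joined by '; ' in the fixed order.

x*y*z - y^2 - z^2; x^2*y*z - x*y^2 - x*z^2; x*z - 2*y

apply: tr(a b a) = tr(a) * tr(b a) - tr(b) = x*z - y
use: tr(a b a b) = tr(a b) * tr(a b) - tr(1)   [split at repeated a] = z^2 - 2
apply: tr(b^-1 a b a) = tr(a b a) * tr(b) - tr(a b a b) = x*y*z - y^2 - z^2 + 2
tr(a b a^2) = tr(a) * tr(a b a) - tr(a b)  (reduce the a square) = x^2*z - x*y - z
apply: tr(b a b) = tr(b) * tr(a b) - tr(a)  (reduce the b square) = y*z - x
apply: tr(a b a^2 b) = tr(a) * tr(b a b a) - tr(b a b)  (reduce the a square) = x*z^2 - y*z - x
tr(b^-1 a b a^2) = tr(a b a^2) * tr(b) - tr(a b a^2 b)  (eliminate b^-1) = x^2*y*z - x*y^2 - x*z^2 + x
assemble the triple (tr(r) - 2; tr(r a) - x; tr(r b) - y)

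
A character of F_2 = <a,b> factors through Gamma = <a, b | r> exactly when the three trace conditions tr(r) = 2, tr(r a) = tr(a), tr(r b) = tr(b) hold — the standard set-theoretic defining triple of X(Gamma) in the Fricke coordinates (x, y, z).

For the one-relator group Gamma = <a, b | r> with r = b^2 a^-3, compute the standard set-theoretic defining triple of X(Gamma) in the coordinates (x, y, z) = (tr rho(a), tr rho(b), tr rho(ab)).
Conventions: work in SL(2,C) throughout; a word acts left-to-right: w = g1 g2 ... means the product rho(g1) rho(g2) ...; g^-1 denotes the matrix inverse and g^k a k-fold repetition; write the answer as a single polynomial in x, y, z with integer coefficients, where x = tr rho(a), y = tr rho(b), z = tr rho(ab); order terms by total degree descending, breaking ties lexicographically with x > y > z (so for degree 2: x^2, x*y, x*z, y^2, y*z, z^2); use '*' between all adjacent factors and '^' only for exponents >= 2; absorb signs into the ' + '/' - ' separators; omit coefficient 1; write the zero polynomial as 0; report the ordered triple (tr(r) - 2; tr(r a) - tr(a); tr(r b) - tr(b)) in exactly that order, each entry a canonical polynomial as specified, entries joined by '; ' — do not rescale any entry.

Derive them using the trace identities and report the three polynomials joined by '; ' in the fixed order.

so tr(b^2) = tr(b) tr(b) - tr(1) = y^2 - 2
tr(b^2 a) = tr(b) tr(a b) - tr(a) = y*z - x
so tr(b^2 a^-1) = tr(b^2) tr(a) - tr(b^2 a) = x*y^2 - y*z - x
tr(a^-2 b^2) = tr(b^2 a^-1) tr(a) - tr(b^2) = x^2*y^2 - x*y*z - x^2 - y^2 + 2
reduce: tr(b^2 a^-3) = tr(a^-2 b^2) tr(a) - tr(a^-2 b^2 a) = x^3*y^2 - x^2*y*z - x^3 - 2*x*y^2 + y*z + 3*x
tr(b^3) = tr(b) tr(b^2) - tr(b)   [square of b] = y^3 - 3*y
tr(b^3 a) = tr(b) tr(a b^2) - tr(a b)   [square of b] = y^2*z - x*y - z
tr(b^3 a^-1) = tr(b^3) tr(a) - tr(b^3 a)   [inverse elimination on a] = x*y^3 - y^2*z - 2*x*y + z
tr(a^-2 b^3) = tr(b^3 a^-1) tr(a) - tr(b^3)   [inverse elimination on a] = x^2*y^3 - x*y^2*z - 2*x^2*y - y^3 + x*z + 3*y
tr(b^2 a^-3 b) = tr(a^-2 b^3) tr(a) - tr(a^-2 b^3 a)   [inverse elimination on a] = x^3*y^3 - x^2*y^2*z - 2*x^3*y - 2*x*y^3 + x^2*z + y^2*z + 5*x*y - z
assemble the triple (tr(r) - 2; tr(r a) - x; tr(r b) - y)

x^3*y^2 - x^2*y*z - x^3 - 2*x*y^2 + y*z + 3*x - 2; x^2*y^2 - x*y*z - x^2 - y^2 - x + 2; x^3*y^3 - x^2*y^2*z - 2*x^3*y - 2*x*y^3 + x^2*z + y^2*z + 5*x*y - y - z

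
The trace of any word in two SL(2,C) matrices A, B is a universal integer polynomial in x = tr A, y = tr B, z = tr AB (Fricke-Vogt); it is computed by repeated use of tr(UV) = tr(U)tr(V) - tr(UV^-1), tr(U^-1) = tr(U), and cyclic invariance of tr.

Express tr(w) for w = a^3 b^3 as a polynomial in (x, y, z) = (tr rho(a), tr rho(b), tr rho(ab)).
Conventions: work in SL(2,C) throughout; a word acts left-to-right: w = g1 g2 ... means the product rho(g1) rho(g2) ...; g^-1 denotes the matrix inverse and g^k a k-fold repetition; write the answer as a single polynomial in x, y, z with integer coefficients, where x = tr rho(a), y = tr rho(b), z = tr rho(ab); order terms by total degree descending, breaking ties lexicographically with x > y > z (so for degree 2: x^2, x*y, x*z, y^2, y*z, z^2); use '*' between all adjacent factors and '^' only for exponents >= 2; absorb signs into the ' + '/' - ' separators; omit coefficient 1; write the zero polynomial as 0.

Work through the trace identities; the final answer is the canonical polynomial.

and trace(a^2 b) = trace(a)*trace(b a) - trace(b) = x*z - y
trace(a^2) = trace(a)*trace(a) - trace(1) = x^2 - 2
next, trace(b a^2 b) = trace(b)*trace(a^2 b) - trace(a^2) = x*y*z - x^2 - y^2 + 2
trace(a b^3 a) = trace(b)*trace(b a^2 b) - trace(b a^2) = x*y^2*z - x^2*y - y^3 - x*z + 3*y
next, trace(a b^2) = trace(b)*trace(a b) - trace(a) = y*z - x
trace(a b^3) = trace(b)*trace(a b^2) - trace(a b) = y^2*z - x*y - z
trace(a^3 b^3) = trace(a)*trace(a b^3 a) - trace(a b^3) = x^2*y^2*z - x^3*y - x*y^3 - x^2*z - y^2*z + 4*x*y + z

x^2*y^2*z - x^3*y - x*y^3 - x^2*z - y^2*z + 4*x*y + z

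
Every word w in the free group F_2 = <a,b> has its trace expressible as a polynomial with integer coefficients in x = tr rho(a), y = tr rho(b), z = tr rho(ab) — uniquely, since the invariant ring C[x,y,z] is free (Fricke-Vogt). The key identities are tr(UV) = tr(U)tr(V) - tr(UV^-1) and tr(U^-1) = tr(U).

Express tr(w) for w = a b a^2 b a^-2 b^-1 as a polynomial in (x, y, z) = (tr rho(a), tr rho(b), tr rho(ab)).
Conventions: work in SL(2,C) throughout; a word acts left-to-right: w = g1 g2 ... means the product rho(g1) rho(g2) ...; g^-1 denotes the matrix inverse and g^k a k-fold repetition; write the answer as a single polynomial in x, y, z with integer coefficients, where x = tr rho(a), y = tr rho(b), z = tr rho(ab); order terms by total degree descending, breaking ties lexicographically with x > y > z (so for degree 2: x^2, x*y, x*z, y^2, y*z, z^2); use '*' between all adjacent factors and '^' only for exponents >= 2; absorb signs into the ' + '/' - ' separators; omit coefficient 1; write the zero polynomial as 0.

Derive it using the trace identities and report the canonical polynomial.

reduce: tr(b^2 a) = tr(b) tr(a b) - tr(a)  (reduce the b square) = y*z - x
tr(b^2) = tr(b) tr(b) - tr(1)  (reduce the b square) = y^2 - 2
reduce: tr(b a^2 b) = tr(a) tr(b^2 a) - tr(b^2)  (reduce the a square) = x*y*z - x^2 - y^2 + 2
reduce: tr(b a b a) = tr(b a) tr(b a) - tr(1)  (split on b) = z^2 - 2
tr(b a^2 b a) = tr(a) tr(b a b a) - tr(b a b)  (reduce the a square) = x*z^2 - y*z - x
so tr(b a^2 b a^-1) = tr(b a^2 b) tr(a) - tr(b a^2 b a)  (eliminate a^-1) = x^2*y*z - x^3 - x*y^2 - x*z^2 + y*z + 3*x
tr(a b a) = tr(a) tr(b a) - tr(b)  (reduce the a square) = x*z - y
tr(b^2 a b a) = tr(b) tr(a b a b) - tr(a b a)  (reduce the b square) = y*z^2 - x*z - y
tr(b^2 a b) = tr(b) tr(b a b) - tr(b a)  (reduce the b square) = y^2*z - x*y - z
tr(b a b a^2 b) = tr(a) tr(b^2 a b a) - tr(b^2 a b)  (reduce the a square) = x*y*z^2 - x^2*z - y^2*z + z
tr(b a b a b a) = tr(a b) tr(a b a b) - tr(a^-1 b^-1)  (split on a) = z^3 - 3*z
tr(b a b a^2 b a) = tr(a) tr(b a b a b a) - tr(b a b a b)  (reduce the a square) = x*z^3 - y*z^2 - 2*x*z + y
reduce: tr(a^-1 b a b a^2 b) = tr(b a b a^2 b) tr(a) - tr(b a b a^2 b a)  (eliminate a^-1) = x^2*y*z^2 - x^3*z - x*y^2*z - x*z^3 + y*z^2 + 3*x*z - y
tr(a b a^2 b a^-2 b) = tr(a^-1 b a b a^2 b) tr(a) - tr(a^-1 b a b a^2 b a)  (eliminate a^-1) = x^3*y*z^2 - x^4*z - x^2*y^2*z - x^2*z^3 + 4*x^2*z + y^2*z - x*y - z
so tr(a b a^2 b a^-2 b^-1) = tr(a b a^2 b a^-2) tr(b) - tr(a b a^2 b a^-2 b)  (eliminate b^-1) = -x^3*y*z^2 + x^4*z + 2*x^2*y^2*z + x^2*z^3 - x^3*y - x*y^3 - x*y*z^2 - 4*x^2*z + 4*x*y + z

-x^3*y*z^2 + x^4*z + 2*x^2*y^2*z + x^2*z^3 - x^3*y - x*y^3 - x*y*z^2 - 4*x^2*z + 4*x*y + z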